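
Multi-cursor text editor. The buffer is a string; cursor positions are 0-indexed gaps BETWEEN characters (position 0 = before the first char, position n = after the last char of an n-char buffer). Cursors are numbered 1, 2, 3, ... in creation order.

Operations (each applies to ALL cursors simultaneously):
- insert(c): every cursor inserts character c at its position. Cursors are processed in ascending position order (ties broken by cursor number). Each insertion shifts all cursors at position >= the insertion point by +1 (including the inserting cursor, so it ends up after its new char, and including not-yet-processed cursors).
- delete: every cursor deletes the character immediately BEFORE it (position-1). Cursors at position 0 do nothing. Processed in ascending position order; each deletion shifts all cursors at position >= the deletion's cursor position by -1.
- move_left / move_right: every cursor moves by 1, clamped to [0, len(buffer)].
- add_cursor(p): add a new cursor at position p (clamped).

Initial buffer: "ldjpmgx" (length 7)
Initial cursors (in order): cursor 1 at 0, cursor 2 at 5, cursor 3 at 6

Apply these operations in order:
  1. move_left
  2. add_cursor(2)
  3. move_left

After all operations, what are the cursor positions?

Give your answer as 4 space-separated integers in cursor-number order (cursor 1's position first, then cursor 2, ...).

After op 1 (move_left): buffer="ldjpmgx" (len 7), cursors c1@0 c2@4 c3@5, authorship .......
After op 2 (add_cursor(2)): buffer="ldjpmgx" (len 7), cursors c1@0 c4@2 c2@4 c3@5, authorship .......
After op 3 (move_left): buffer="ldjpmgx" (len 7), cursors c1@0 c4@1 c2@3 c3@4, authorship .......

Answer: 0 3 4 1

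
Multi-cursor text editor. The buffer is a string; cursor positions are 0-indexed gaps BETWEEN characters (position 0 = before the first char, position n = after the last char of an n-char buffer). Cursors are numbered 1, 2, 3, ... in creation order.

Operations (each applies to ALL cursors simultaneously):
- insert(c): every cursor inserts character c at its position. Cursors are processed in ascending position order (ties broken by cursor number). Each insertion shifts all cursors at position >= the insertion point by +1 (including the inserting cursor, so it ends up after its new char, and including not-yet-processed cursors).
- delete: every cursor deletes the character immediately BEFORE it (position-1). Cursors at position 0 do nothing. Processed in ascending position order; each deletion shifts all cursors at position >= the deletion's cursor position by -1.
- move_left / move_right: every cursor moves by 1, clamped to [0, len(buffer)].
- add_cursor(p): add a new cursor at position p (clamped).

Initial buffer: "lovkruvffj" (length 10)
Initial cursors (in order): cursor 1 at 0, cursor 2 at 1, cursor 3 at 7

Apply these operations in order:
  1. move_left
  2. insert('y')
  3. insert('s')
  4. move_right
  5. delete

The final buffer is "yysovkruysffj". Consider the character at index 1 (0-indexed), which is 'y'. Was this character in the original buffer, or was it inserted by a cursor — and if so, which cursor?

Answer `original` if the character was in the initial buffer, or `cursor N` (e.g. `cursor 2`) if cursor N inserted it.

After op 1 (move_left): buffer="lovkruvffj" (len 10), cursors c1@0 c2@0 c3@6, authorship ..........
After op 2 (insert('y')): buffer="yylovkruyvffj" (len 13), cursors c1@2 c2@2 c3@9, authorship 12......3....
After op 3 (insert('s')): buffer="yysslovkruysvffj" (len 16), cursors c1@4 c2@4 c3@12, authorship 1212......33....
After op 4 (move_right): buffer="yysslovkruysvffj" (len 16), cursors c1@5 c2@5 c3@13, authorship 1212......33....
After op 5 (delete): buffer="yysovkruysffj" (len 13), cursors c1@3 c2@3 c3@10, authorship 121.....33...
Authorship (.=original, N=cursor N): 1 2 1 . . . . . 3 3 . . .
Index 1: author = 2

Answer: cursor 2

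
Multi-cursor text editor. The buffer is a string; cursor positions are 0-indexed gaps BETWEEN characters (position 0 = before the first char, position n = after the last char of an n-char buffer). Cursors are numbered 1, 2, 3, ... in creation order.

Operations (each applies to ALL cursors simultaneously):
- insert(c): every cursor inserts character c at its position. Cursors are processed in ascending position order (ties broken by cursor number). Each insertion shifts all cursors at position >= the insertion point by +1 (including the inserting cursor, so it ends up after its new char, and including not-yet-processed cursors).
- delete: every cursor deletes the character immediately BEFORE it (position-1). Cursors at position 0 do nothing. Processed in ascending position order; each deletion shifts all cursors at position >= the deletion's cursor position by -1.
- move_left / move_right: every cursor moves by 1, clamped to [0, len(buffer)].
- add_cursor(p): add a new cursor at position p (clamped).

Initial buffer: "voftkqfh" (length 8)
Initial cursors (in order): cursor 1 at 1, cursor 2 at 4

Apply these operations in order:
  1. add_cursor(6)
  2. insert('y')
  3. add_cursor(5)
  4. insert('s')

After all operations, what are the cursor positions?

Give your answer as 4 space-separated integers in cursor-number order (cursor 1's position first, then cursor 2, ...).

Answer: 3 9 13 7

Derivation:
After op 1 (add_cursor(6)): buffer="voftkqfh" (len 8), cursors c1@1 c2@4 c3@6, authorship ........
After op 2 (insert('y')): buffer="vyoftykqyfh" (len 11), cursors c1@2 c2@6 c3@9, authorship .1...2..3..
After op 3 (add_cursor(5)): buffer="vyoftykqyfh" (len 11), cursors c1@2 c4@5 c2@6 c3@9, authorship .1...2..3..
After op 4 (insert('s')): buffer="vysoftsyskqysfh" (len 15), cursors c1@3 c4@7 c2@9 c3@13, authorship .11...422..33..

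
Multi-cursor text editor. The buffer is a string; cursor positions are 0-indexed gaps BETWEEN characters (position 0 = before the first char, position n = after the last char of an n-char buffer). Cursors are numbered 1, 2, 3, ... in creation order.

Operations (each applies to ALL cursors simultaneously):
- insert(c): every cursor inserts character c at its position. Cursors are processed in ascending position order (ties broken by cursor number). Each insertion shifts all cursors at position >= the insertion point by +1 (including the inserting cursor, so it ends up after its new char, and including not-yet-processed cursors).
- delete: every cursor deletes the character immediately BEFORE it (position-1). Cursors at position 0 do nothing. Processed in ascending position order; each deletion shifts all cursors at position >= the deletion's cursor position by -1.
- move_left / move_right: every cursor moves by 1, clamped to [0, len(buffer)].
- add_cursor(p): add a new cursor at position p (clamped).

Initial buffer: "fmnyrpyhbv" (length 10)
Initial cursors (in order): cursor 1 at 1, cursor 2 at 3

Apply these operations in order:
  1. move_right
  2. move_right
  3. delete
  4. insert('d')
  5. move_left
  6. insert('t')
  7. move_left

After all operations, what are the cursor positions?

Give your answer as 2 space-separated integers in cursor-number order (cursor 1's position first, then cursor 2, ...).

After op 1 (move_right): buffer="fmnyrpyhbv" (len 10), cursors c1@2 c2@4, authorship ..........
After op 2 (move_right): buffer="fmnyrpyhbv" (len 10), cursors c1@3 c2@5, authorship ..........
After op 3 (delete): buffer="fmypyhbv" (len 8), cursors c1@2 c2@3, authorship ........
After op 4 (insert('d')): buffer="fmdydpyhbv" (len 10), cursors c1@3 c2@5, authorship ..1.2.....
After op 5 (move_left): buffer="fmdydpyhbv" (len 10), cursors c1@2 c2@4, authorship ..1.2.....
After op 6 (insert('t')): buffer="fmtdytdpyhbv" (len 12), cursors c1@3 c2@6, authorship ..11.22.....
After op 7 (move_left): buffer="fmtdytdpyhbv" (len 12), cursors c1@2 c2@5, authorship ..11.22.....

Answer: 2 5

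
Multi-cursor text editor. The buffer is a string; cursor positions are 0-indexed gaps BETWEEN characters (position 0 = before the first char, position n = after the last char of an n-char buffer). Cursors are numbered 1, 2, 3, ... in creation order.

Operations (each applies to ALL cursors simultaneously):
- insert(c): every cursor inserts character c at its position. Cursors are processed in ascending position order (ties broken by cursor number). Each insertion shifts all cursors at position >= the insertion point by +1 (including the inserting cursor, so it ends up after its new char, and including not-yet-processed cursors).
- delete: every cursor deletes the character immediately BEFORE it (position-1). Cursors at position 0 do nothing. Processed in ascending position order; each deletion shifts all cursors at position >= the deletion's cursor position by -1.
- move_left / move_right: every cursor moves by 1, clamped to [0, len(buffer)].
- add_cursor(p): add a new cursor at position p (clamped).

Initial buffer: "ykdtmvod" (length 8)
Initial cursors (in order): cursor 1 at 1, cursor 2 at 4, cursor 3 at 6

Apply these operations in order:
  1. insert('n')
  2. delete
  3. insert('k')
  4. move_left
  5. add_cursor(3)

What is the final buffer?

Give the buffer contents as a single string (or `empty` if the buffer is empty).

Answer: ykkdtkmvkod

Derivation:
After op 1 (insert('n')): buffer="ynkdtnmvnod" (len 11), cursors c1@2 c2@6 c3@9, authorship .1...2..3..
After op 2 (delete): buffer="ykdtmvod" (len 8), cursors c1@1 c2@4 c3@6, authorship ........
After op 3 (insert('k')): buffer="ykkdtkmvkod" (len 11), cursors c1@2 c2@6 c3@9, authorship .1...2..3..
After op 4 (move_left): buffer="ykkdtkmvkod" (len 11), cursors c1@1 c2@5 c3@8, authorship .1...2..3..
After op 5 (add_cursor(3)): buffer="ykkdtkmvkod" (len 11), cursors c1@1 c4@3 c2@5 c3@8, authorship .1...2..3..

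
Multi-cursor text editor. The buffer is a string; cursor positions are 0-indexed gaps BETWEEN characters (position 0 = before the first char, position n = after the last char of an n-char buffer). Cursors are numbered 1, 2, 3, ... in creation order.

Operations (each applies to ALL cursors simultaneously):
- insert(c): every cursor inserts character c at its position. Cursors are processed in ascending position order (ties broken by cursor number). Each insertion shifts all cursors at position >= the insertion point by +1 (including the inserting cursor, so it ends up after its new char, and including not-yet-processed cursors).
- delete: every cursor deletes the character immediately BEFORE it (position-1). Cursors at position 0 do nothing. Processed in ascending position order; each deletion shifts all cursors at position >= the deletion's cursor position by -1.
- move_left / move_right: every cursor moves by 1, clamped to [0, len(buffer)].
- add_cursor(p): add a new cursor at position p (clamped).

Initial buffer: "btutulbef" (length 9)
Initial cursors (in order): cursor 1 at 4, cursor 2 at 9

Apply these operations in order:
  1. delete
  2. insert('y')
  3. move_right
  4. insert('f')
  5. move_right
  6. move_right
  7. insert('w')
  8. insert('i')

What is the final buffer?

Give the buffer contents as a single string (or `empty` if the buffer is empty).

After op 1 (delete): buffer="btuulbe" (len 7), cursors c1@3 c2@7, authorship .......
After op 2 (insert('y')): buffer="btuyulbey" (len 9), cursors c1@4 c2@9, authorship ...1....2
After op 3 (move_right): buffer="btuyulbey" (len 9), cursors c1@5 c2@9, authorship ...1....2
After op 4 (insert('f')): buffer="btuyuflbeyf" (len 11), cursors c1@6 c2@11, authorship ...1.1...22
After op 5 (move_right): buffer="btuyuflbeyf" (len 11), cursors c1@7 c2@11, authorship ...1.1...22
After op 6 (move_right): buffer="btuyuflbeyf" (len 11), cursors c1@8 c2@11, authorship ...1.1...22
After op 7 (insert('w')): buffer="btuyuflbweyfw" (len 13), cursors c1@9 c2@13, authorship ...1.1..1.222
After op 8 (insert('i')): buffer="btuyuflbwieyfwi" (len 15), cursors c1@10 c2@15, authorship ...1.1..11.2222

Answer: btuyuflbwieyfwi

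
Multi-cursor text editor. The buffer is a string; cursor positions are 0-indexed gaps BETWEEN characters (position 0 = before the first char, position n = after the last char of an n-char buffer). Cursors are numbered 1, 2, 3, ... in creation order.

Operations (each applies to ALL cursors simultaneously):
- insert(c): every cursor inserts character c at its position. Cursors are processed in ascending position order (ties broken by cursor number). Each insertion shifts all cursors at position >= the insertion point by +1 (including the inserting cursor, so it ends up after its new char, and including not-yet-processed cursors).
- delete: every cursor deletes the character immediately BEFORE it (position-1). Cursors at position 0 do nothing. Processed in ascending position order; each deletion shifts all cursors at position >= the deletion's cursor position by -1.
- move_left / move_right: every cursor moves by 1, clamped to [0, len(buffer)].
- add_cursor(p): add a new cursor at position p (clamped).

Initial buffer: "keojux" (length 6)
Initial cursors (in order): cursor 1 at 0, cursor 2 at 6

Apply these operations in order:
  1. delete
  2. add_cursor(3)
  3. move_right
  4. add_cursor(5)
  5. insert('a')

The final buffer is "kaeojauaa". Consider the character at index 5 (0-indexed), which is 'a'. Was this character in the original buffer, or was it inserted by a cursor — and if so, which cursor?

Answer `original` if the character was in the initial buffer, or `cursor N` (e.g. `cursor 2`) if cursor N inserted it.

After op 1 (delete): buffer="keoju" (len 5), cursors c1@0 c2@5, authorship .....
After op 2 (add_cursor(3)): buffer="keoju" (len 5), cursors c1@0 c3@3 c2@5, authorship .....
After op 3 (move_right): buffer="keoju" (len 5), cursors c1@1 c3@4 c2@5, authorship .....
After op 4 (add_cursor(5)): buffer="keoju" (len 5), cursors c1@1 c3@4 c2@5 c4@5, authorship .....
After op 5 (insert('a')): buffer="kaeojauaa" (len 9), cursors c1@2 c3@6 c2@9 c4@9, authorship .1...3.24
Authorship (.=original, N=cursor N): . 1 . . . 3 . 2 4
Index 5: author = 3

Answer: cursor 3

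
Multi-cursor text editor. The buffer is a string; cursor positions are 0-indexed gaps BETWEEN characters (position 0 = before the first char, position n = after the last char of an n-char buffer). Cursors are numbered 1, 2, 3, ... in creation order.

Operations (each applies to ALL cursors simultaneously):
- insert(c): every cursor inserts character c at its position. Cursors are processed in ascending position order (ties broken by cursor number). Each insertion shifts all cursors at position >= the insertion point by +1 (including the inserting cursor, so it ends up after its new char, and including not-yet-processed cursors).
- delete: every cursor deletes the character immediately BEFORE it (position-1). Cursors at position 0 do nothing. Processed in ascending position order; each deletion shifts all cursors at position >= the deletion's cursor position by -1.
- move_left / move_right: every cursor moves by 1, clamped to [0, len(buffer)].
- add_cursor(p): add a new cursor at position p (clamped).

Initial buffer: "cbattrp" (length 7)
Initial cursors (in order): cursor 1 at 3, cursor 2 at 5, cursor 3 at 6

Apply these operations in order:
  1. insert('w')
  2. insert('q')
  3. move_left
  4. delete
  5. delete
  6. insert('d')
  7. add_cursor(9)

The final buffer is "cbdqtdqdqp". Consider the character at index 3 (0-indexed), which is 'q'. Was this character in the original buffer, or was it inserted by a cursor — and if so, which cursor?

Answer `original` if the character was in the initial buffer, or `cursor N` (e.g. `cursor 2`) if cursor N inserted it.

Answer: cursor 1

Derivation:
After op 1 (insert('w')): buffer="cbawttwrwp" (len 10), cursors c1@4 c2@7 c3@9, authorship ...1..2.3.
After op 2 (insert('q')): buffer="cbawqttwqrwqp" (len 13), cursors c1@5 c2@9 c3@12, authorship ...11..22.33.
After op 3 (move_left): buffer="cbawqttwqrwqp" (len 13), cursors c1@4 c2@8 c3@11, authorship ...11..22.33.
After op 4 (delete): buffer="cbaqttqrqp" (len 10), cursors c1@3 c2@6 c3@8, authorship ...1..2.3.
After op 5 (delete): buffer="cbqtqqp" (len 7), cursors c1@2 c2@4 c3@5, authorship ..1.23.
After op 6 (insert('d')): buffer="cbdqtdqdqp" (len 10), cursors c1@3 c2@6 c3@8, authorship ..11.2233.
After op 7 (add_cursor(9)): buffer="cbdqtdqdqp" (len 10), cursors c1@3 c2@6 c3@8 c4@9, authorship ..11.2233.
Authorship (.=original, N=cursor N): . . 1 1 . 2 2 3 3 .
Index 3: author = 1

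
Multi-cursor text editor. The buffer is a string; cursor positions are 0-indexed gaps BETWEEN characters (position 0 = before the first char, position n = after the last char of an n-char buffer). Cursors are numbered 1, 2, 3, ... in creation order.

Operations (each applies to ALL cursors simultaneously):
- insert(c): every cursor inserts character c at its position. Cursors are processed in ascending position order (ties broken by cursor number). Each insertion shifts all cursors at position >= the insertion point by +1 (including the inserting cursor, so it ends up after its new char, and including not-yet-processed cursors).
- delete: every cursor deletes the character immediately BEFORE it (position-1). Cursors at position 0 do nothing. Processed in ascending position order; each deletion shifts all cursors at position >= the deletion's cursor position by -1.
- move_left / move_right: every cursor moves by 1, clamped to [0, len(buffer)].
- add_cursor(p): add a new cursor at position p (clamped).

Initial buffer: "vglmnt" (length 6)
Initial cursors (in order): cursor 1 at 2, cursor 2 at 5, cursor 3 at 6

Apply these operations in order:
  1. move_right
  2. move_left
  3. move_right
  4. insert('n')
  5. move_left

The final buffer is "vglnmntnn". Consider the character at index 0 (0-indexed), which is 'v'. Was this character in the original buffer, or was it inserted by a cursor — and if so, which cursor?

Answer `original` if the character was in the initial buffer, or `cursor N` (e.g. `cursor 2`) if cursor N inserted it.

After op 1 (move_right): buffer="vglmnt" (len 6), cursors c1@3 c2@6 c3@6, authorship ......
After op 2 (move_left): buffer="vglmnt" (len 6), cursors c1@2 c2@5 c3@5, authorship ......
After op 3 (move_right): buffer="vglmnt" (len 6), cursors c1@3 c2@6 c3@6, authorship ......
After op 4 (insert('n')): buffer="vglnmntnn" (len 9), cursors c1@4 c2@9 c3@9, authorship ...1...23
After op 5 (move_left): buffer="vglnmntnn" (len 9), cursors c1@3 c2@8 c3@8, authorship ...1...23
Authorship (.=original, N=cursor N): . . . 1 . . . 2 3
Index 0: author = original

Answer: original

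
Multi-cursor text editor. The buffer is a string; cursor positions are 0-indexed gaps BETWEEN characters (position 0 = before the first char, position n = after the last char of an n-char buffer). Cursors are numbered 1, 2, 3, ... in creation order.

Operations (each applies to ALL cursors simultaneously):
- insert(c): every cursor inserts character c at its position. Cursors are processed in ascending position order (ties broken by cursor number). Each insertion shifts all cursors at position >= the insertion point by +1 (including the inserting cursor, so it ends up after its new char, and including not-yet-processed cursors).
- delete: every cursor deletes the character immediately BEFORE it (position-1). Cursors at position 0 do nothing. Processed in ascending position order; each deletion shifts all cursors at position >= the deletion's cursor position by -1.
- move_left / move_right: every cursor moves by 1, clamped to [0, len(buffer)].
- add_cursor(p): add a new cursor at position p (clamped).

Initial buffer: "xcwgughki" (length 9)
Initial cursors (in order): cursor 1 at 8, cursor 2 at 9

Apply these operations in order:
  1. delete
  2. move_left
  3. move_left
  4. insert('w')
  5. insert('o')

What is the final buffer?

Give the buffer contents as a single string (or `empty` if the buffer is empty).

After op 1 (delete): buffer="xcwgugh" (len 7), cursors c1@7 c2@7, authorship .......
After op 2 (move_left): buffer="xcwgugh" (len 7), cursors c1@6 c2@6, authorship .......
After op 3 (move_left): buffer="xcwgugh" (len 7), cursors c1@5 c2@5, authorship .......
After op 4 (insert('w')): buffer="xcwguwwgh" (len 9), cursors c1@7 c2@7, authorship .....12..
After op 5 (insert('o')): buffer="xcwguwwoogh" (len 11), cursors c1@9 c2@9, authorship .....1212..

Answer: xcwguwwoogh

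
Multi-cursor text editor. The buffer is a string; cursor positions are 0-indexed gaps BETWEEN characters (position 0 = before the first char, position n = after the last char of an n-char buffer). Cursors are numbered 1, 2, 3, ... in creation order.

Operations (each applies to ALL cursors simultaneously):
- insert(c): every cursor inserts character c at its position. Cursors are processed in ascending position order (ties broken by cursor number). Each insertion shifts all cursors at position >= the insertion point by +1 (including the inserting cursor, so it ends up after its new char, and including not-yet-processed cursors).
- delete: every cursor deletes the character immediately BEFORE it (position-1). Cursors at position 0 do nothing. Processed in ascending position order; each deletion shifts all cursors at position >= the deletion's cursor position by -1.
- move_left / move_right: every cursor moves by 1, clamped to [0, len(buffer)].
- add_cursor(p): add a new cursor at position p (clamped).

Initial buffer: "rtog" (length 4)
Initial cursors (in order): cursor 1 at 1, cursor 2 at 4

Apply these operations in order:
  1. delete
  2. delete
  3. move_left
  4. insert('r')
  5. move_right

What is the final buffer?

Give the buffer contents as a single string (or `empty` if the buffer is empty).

After op 1 (delete): buffer="to" (len 2), cursors c1@0 c2@2, authorship ..
After op 2 (delete): buffer="t" (len 1), cursors c1@0 c2@1, authorship .
After op 3 (move_left): buffer="t" (len 1), cursors c1@0 c2@0, authorship .
After op 4 (insert('r')): buffer="rrt" (len 3), cursors c1@2 c2@2, authorship 12.
After op 5 (move_right): buffer="rrt" (len 3), cursors c1@3 c2@3, authorship 12.

Answer: rrt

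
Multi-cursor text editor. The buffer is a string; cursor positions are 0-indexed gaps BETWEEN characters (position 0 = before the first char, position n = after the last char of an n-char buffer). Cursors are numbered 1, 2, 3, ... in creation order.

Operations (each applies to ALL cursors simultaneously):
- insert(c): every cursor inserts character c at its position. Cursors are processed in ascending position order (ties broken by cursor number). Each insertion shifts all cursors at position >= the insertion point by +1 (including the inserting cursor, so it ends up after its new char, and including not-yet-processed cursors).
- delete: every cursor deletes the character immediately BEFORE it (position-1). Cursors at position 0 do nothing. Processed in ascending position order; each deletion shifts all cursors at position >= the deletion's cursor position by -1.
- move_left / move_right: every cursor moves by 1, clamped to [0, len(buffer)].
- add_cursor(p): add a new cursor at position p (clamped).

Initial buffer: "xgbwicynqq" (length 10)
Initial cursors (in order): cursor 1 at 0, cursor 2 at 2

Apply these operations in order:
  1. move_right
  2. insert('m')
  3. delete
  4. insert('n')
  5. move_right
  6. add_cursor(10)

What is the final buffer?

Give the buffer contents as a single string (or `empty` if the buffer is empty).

After op 1 (move_right): buffer="xgbwicynqq" (len 10), cursors c1@1 c2@3, authorship ..........
After op 2 (insert('m')): buffer="xmgbmwicynqq" (len 12), cursors c1@2 c2@5, authorship .1..2.......
After op 3 (delete): buffer="xgbwicynqq" (len 10), cursors c1@1 c2@3, authorship ..........
After op 4 (insert('n')): buffer="xngbnwicynqq" (len 12), cursors c1@2 c2@5, authorship .1..2.......
After op 5 (move_right): buffer="xngbnwicynqq" (len 12), cursors c1@3 c2@6, authorship .1..2.......
After op 6 (add_cursor(10)): buffer="xngbnwicynqq" (len 12), cursors c1@3 c2@6 c3@10, authorship .1..2.......

Answer: xngbnwicynqq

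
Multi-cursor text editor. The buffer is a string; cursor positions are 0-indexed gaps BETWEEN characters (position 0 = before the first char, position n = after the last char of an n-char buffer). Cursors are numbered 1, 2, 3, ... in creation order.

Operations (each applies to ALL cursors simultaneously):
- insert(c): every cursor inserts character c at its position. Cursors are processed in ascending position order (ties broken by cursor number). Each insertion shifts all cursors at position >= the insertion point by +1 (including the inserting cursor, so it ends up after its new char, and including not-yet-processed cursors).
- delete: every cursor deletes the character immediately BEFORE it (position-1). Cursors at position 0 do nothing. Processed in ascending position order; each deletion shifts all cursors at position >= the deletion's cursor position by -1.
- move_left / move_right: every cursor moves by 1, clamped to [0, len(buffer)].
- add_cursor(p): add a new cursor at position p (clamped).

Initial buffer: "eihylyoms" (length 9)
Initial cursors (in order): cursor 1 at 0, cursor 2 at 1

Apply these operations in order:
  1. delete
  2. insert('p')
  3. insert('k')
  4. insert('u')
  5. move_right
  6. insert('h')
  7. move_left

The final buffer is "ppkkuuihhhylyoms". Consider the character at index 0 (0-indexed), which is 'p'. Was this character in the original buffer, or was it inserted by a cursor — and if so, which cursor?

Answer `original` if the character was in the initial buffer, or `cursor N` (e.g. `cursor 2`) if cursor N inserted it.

After op 1 (delete): buffer="ihylyoms" (len 8), cursors c1@0 c2@0, authorship ........
After op 2 (insert('p')): buffer="ppihylyoms" (len 10), cursors c1@2 c2@2, authorship 12........
After op 3 (insert('k')): buffer="ppkkihylyoms" (len 12), cursors c1@4 c2@4, authorship 1212........
After op 4 (insert('u')): buffer="ppkkuuihylyoms" (len 14), cursors c1@6 c2@6, authorship 121212........
After op 5 (move_right): buffer="ppkkuuihylyoms" (len 14), cursors c1@7 c2@7, authorship 121212........
After op 6 (insert('h')): buffer="ppkkuuihhhylyoms" (len 16), cursors c1@9 c2@9, authorship 121212.12.......
After op 7 (move_left): buffer="ppkkuuihhhylyoms" (len 16), cursors c1@8 c2@8, authorship 121212.12.......
Authorship (.=original, N=cursor N): 1 2 1 2 1 2 . 1 2 . . . . . . .
Index 0: author = 1

Answer: cursor 1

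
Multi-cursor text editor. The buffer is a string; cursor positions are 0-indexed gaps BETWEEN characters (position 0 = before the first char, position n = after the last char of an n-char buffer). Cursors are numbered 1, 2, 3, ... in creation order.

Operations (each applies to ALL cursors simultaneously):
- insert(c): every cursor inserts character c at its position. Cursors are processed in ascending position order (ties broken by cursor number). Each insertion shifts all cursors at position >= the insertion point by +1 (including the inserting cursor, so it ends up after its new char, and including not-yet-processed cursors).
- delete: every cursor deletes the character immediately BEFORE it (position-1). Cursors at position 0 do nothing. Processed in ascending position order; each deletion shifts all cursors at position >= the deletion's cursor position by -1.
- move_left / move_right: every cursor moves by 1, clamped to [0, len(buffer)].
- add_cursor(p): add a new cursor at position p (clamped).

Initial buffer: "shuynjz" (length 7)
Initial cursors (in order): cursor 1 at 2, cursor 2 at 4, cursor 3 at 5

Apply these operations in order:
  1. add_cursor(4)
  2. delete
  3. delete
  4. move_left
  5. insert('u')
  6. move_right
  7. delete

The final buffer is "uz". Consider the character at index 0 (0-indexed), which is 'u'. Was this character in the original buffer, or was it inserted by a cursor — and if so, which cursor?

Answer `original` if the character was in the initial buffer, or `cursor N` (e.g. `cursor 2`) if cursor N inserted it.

Answer: cursor 1

Derivation:
After op 1 (add_cursor(4)): buffer="shuynjz" (len 7), cursors c1@2 c2@4 c4@4 c3@5, authorship .......
After op 2 (delete): buffer="sjz" (len 3), cursors c1@1 c2@1 c3@1 c4@1, authorship ...
After op 3 (delete): buffer="jz" (len 2), cursors c1@0 c2@0 c3@0 c4@0, authorship ..
After op 4 (move_left): buffer="jz" (len 2), cursors c1@0 c2@0 c3@0 c4@0, authorship ..
After op 5 (insert('u')): buffer="uuuujz" (len 6), cursors c1@4 c2@4 c3@4 c4@4, authorship 1234..
After op 6 (move_right): buffer="uuuujz" (len 6), cursors c1@5 c2@5 c3@5 c4@5, authorship 1234..
After op 7 (delete): buffer="uz" (len 2), cursors c1@1 c2@1 c3@1 c4@1, authorship 1.
Authorship (.=original, N=cursor N): 1 .
Index 0: author = 1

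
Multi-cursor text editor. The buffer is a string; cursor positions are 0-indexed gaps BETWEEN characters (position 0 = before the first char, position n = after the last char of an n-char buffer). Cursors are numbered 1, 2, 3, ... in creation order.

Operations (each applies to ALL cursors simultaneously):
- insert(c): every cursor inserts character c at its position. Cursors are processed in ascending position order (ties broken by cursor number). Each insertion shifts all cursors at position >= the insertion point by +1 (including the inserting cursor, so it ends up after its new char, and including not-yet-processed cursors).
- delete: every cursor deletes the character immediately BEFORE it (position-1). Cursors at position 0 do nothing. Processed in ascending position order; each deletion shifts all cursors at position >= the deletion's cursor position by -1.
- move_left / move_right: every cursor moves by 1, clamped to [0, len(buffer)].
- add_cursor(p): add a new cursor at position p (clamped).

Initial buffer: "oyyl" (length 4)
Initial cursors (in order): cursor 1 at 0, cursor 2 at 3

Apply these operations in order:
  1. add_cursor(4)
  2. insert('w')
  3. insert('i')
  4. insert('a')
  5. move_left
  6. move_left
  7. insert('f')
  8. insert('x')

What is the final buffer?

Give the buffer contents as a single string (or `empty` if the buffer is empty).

After op 1 (add_cursor(4)): buffer="oyyl" (len 4), cursors c1@0 c2@3 c3@4, authorship ....
After op 2 (insert('w')): buffer="woyywlw" (len 7), cursors c1@1 c2@5 c3@7, authorship 1...2.3
After op 3 (insert('i')): buffer="wioyywilwi" (len 10), cursors c1@2 c2@7 c3@10, authorship 11...22.33
After op 4 (insert('a')): buffer="wiaoyywialwia" (len 13), cursors c1@3 c2@9 c3@13, authorship 111...222.333
After op 5 (move_left): buffer="wiaoyywialwia" (len 13), cursors c1@2 c2@8 c3@12, authorship 111...222.333
After op 6 (move_left): buffer="wiaoyywialwia" (len 13), cursors c1@1 c2@7 c3@11, authorship 111...222.333
After op 7 (insert('f')): buffer="wfiaoyywfialwfia" (len 16), cursors c1@2 c2@9 c3@14, authorship 1111...2222.3333
After op 8 (insert('x')): buffer="wfxiaoyywfxialwfxia" (len 19), cursors c1@3 c2@11 c3@17, authorship 11111...22222.33333

Answer: wfxiaoyywfxialwfxia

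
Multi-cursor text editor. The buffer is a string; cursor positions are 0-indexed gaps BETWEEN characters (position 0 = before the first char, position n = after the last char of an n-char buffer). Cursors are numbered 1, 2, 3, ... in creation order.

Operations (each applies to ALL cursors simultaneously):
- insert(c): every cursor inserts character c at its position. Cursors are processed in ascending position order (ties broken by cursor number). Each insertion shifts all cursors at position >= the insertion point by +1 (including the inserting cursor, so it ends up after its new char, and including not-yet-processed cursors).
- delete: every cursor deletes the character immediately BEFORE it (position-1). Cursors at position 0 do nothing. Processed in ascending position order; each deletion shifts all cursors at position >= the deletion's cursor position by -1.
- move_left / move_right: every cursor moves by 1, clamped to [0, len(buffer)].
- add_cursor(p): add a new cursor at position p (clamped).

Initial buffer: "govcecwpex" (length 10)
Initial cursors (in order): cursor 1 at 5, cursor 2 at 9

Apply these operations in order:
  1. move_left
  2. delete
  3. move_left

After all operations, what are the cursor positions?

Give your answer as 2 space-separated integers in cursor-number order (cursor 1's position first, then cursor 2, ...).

Answer: 2 5

Derivation:
After op 1 (move_left): buffer="govcecwpex" (len 10), cursors c1@4 c2@8, authorship ..........
After op 2 (delete): buffer="govecwex" (len 8), cursors c1@3 c2@6, authorship ........
After op 3 (move_left): buffer="govecwex" (len 8), cursors c1@2 c2@5, authorship ........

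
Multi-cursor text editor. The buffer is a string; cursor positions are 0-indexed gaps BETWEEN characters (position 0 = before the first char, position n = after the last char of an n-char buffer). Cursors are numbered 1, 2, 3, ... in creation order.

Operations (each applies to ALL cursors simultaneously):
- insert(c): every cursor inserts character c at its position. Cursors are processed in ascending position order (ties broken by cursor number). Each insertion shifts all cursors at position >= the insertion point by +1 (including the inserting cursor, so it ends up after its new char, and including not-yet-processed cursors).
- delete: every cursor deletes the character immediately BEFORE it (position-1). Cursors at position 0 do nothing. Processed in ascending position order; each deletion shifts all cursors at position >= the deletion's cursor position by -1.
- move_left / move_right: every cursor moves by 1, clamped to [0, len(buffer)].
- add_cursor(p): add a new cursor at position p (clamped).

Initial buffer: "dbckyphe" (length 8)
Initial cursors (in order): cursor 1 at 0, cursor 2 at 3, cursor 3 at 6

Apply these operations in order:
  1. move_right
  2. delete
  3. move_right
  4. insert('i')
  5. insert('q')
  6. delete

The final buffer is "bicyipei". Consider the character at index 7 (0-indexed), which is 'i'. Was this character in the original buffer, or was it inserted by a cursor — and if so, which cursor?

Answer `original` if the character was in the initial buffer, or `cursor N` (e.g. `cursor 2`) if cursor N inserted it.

After op 1 (move_right): buffer="dbckyphe" (len 8), cursors c1@1 c2@4 c3@7, authorship ........
After op 2 (delete): buffer="bcype" (len 5), cursors c1@0 c2@2 c3@4, authorship .....
After op 3 (move_right): buffer="bcype" (len 5), cursors c1@1 c2@3 c3@5, authorship .....
After op 4 (insert('i')): buffer="bicyipei" (len 8), cursors c1@2 c2@5 c3@8, authorship .1..2..3
After op 5 (insert('q')): buffer="biqcyiqpeiq" (len 11), cursors c1@3 c2@7 c3@11, authorship .11..22..33
After op 6 (delete): buffer="bicyipei" (len 8), cursors c1@2 c2@5 c3@8, authorship .1..2..3
Authorship (.=original, N=cursor N): . 1 . . 2 . . 3
Index 7: author = 3

Answer: cursor 3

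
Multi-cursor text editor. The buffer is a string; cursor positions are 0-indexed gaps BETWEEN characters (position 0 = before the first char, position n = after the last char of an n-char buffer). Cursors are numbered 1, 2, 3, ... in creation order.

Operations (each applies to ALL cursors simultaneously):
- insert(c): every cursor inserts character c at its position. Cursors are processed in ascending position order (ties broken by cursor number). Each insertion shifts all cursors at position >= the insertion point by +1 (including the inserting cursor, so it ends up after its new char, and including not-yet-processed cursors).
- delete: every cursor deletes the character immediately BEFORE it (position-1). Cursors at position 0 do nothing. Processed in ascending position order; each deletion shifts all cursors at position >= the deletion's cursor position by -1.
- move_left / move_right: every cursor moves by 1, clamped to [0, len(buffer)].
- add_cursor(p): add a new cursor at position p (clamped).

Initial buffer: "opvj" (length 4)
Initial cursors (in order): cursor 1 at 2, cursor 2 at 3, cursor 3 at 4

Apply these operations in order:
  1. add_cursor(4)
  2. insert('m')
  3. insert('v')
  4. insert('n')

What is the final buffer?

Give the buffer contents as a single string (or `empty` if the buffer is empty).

Answer: opmvnvmvnjmmvvnn

Derivation:
After op 1 (add_cursor(4)): buffer="opvj" (len 4), cursors c1@2 c2@3 c3@4 c4@4, authorship ....
After op 2 (insert('m')): buffer="opmvmjmm" (len 8), cursors c1@3 c2@5 c3@8 c4@8, authorship ..1.2.34
After op 3 (insert('v')): buffer="opmvvmvjmmvv" (len 12), cursors c1@4 c2@7 c3@12 c4@12, authorship ..11.22.3434
After op 4 (insert('n')): buffer="opmvnvmvnjmmvvnn" (len 16), cursors c1@5 c2@9 c3@16 c4@16, authorship ..111.222.343434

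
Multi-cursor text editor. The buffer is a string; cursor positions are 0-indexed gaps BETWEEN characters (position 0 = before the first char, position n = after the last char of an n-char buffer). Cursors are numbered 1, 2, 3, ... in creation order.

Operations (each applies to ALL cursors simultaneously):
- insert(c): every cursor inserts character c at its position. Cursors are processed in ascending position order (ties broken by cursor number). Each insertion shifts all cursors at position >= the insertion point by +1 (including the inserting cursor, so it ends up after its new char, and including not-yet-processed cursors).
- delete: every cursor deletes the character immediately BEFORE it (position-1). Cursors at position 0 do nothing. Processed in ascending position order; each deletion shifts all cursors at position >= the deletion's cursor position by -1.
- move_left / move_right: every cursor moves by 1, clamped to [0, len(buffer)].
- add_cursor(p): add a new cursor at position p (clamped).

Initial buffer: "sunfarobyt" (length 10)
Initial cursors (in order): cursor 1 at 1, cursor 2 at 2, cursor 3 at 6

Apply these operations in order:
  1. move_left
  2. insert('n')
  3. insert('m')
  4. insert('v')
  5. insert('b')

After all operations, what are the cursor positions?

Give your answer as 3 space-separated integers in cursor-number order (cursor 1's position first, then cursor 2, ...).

After op 1 (move_left): buffer="sunfarobyt" (len 10), cursors c1@0 c2@1 c3@5, authorship ..........
After op 2 (insert('n')): buffer="nsnunfanrobyt" (len 13), cursors c1@1 c2@3 c3@8, authorship 1.2....3.....
After op 3 (insert('m')): buffer="nmsnmunfanmrobyt" (len 16), cursors c1@2 c2@5 c3@11, authorship 11.22....33.....
After op 4 (insert('v')): buffer="nmvsnmvunfanmvrobyt" (len 19), cursors c1@3 c2@7 c3@14, authorship 111.222....333.....
After op 5 (insert('b')): buffer="nmvbsnmvbunfanmvbrobyt" (len 22), cursors c1@4 c2@9 c3@17, authorship 1111.2222....3333.....

Answer: 4 9 17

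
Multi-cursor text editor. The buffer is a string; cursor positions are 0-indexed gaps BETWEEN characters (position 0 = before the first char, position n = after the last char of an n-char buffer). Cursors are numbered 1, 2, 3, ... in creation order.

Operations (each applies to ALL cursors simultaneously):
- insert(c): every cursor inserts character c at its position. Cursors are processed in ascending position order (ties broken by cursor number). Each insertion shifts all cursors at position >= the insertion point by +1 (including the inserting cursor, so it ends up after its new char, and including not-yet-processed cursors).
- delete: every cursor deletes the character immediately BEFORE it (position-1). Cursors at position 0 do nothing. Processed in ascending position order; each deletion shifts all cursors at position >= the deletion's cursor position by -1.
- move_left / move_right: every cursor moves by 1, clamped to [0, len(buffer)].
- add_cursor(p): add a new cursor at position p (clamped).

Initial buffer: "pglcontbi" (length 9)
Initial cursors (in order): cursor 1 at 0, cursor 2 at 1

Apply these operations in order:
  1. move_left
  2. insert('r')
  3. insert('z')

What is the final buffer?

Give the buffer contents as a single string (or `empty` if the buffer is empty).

After op 1 (move_left): buffer="pglcontbi" (len 9), cursors c1@0 c2@0, authorship .........
After op 2 (insert('r')): buffer="rrpglcontbi" (len 11), cursors c1@2 c2@2, authorship 12.........
After op 3 (insert('z')): buffer="rrzzpglcontbi" (len 13), cursors c1@4 c2@4, authorship 1212.........

Answer: rrzzpglcontbi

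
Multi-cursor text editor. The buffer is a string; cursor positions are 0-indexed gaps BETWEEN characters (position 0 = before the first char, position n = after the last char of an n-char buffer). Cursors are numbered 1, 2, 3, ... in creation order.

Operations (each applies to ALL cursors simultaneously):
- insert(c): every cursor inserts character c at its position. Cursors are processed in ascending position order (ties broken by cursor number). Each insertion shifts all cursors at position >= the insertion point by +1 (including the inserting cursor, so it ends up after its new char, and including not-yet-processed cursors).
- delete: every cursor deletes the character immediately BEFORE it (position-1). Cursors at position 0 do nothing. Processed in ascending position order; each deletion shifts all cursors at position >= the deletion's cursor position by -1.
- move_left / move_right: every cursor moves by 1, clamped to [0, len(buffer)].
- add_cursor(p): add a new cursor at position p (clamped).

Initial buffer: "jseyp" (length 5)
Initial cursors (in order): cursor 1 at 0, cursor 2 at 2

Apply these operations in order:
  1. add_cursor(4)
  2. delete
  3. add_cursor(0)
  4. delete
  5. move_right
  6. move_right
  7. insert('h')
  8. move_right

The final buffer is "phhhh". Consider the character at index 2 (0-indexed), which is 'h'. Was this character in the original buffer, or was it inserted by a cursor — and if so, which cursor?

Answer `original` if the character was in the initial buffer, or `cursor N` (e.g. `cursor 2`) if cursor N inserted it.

Answer: cursor 2

Derivation:
After op 1 (add_cursor(4)): buffer="jseyp" (len 5), cursors c1@0 c2@2 c3@4, authorship .....
After op 2 (delete): buffer="jep" (len 3), cursors c1@0 c2@1 c3@2, authorship ...
After op 3 (add_cursor(0)): buffer="jep" (len 3), cursors c1@0 c4@0 c2@1 c3@2, authorship ...
After op 4 (delete): buffer="p" (len 1), cursors c1@0 c2@0 c3@0 c4@0, authorship .
After op 5 (move_right): buffer="p" (len 1), cursors c1@1 c2@1 c3@1 c4@1, authorship .
After op 6 (move_right): buffer="p" (len 1), cursors c1@1 c2@1 c3@1 c4@1, authorship .
After op 7 (insert('h')): buffer="phhhh" (len 5), cursors c1@5 c2@5 c3@5 c4@5, authorship .1234
After op 8 (move_right): buffer="phhhh" (len 5), cursors c1@5 c2@5 c3@5 c4@5, authorship .1234
Authorship (.=original, N=cursor N): . 1 2 3 4
Index 2: author = 2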